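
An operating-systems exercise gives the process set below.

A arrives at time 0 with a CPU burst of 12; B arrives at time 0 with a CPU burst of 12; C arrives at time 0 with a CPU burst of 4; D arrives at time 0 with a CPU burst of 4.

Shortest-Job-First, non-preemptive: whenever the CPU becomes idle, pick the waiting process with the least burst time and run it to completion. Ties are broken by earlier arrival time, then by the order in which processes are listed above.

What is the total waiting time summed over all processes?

32

Schedule: | C 0-4 | D 4-8 | A 8-20 | B 20-32 |
Completion: A=20  B=32  C=4  D=8
Waiting = turnaround − burst: A=8, B=20, C=0, D=4
Total waiting = 8 + 20 + 0 + 4 = 32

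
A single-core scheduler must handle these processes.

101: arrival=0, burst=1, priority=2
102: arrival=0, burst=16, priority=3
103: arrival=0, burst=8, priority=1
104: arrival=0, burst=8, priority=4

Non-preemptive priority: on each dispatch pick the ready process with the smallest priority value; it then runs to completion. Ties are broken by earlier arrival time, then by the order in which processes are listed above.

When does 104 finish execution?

33

Timeline: | 103 0-8 | 101 8-9 | 102 9-25 | 104 25-33 |
Completion: 101=9  102=25  103=8  104=33
Turnaround (C−A): 101=9  102=25  103=8  104=33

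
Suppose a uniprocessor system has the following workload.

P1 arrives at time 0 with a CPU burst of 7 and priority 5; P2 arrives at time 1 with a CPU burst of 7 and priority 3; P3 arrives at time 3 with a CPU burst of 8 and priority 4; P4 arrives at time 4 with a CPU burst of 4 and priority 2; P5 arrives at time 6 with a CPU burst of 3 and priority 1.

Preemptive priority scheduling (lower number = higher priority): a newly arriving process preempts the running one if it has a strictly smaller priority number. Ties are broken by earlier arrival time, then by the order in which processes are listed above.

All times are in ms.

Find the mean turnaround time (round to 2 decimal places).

Timeline: | P1 0-1 | P2 1-4 | P4 4-6 | P5 6-9 | P4 9-11 | P2 11-15 | P3 15-23 | P1 23-29 |
Completion: P1=29  P2=15  P3=23  P4=11  P5=9
Turnaround (C−A): P1=29  P2=14  P3=20  P4=7  P5=3
Turnaround times: P1=29, P2=14, P3=20, P4=7, P5=3
Average turnaround = (29+14+20+7+3) / 5 = 73/5 = 14.60

14.60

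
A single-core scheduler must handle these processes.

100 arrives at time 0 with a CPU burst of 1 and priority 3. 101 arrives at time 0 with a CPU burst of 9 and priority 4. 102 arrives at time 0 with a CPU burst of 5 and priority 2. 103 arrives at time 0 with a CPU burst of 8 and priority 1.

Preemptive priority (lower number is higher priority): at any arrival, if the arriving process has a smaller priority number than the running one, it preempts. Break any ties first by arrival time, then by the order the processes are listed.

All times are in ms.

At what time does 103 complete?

8

Timeline: | 103 0-8 | 102 8-13 | 100 13-14 | 101 14-23 |
Completion: 100=14  101=23  102=13  103=8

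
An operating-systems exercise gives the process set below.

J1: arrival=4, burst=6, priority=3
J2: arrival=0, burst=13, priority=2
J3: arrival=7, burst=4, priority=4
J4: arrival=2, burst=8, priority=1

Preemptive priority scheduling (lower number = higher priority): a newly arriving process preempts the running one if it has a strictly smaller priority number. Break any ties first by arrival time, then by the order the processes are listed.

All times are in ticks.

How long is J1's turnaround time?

23

Gantt: | J2 0-2 | J4 2-10 | J2 10-21 | J1 21-27 | J3 27-31 |
Completion: J1=27  J2=21  J3=31  J4=10
Turnaround (C−A): J1=23  J2=21  J3=24  J4=8
Turnaround(J1) = completion − arrival = 27 − 4 = 23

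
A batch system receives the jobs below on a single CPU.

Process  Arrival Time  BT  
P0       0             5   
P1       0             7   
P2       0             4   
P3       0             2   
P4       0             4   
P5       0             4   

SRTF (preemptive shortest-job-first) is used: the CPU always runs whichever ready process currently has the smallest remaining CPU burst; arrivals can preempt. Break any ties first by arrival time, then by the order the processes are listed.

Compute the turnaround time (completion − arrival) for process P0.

Timeline: | P3 0-2 | P2 2-6 | P4 6-10 | P5 10-14 | P0 14-19 | P1 19-26 |
Completion: P0=19  P1=26  P2=6  P3=2  P4=10  P5=14
Turnaround(P0) = completion − arrival = 19 − 0 = 19

19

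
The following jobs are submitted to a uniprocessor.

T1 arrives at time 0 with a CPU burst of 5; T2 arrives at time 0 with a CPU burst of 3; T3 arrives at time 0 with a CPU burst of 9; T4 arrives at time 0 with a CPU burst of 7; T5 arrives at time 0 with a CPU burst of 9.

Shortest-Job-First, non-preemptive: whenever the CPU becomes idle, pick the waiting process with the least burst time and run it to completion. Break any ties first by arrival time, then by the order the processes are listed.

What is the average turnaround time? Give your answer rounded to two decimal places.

Schedule: | T2 0-3 | T1 3-8 | T4 8-15 | T3 15-24 | T5 24-33 |
Completion: T1=8  T2=3  T3=24  T4=15  T5=33
Turnaround times: T1=8, T2=3, T3=24, T4=15, T5=33
Average turnaround = (8+3+24+15+33) / 5 = 83/5 = 16.60

16.60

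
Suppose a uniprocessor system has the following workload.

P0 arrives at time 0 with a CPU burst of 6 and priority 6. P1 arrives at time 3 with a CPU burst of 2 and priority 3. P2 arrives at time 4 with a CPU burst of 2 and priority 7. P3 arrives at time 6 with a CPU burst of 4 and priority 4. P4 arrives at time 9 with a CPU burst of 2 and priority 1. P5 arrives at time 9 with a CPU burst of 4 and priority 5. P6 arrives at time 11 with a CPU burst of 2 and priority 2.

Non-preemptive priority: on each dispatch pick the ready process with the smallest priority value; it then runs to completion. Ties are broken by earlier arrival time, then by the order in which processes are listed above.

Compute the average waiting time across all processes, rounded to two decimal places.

4.86

Gantt: | P0 0-6 | P1 6-8 | P3 8-12 | P4 12-14 | P6 14-16 | P5 16-20 | P2 20-22 |
Completion: P0=6  P1=8  P2=22  P3=12  P4=14  P5=20  P6=16
Waiting times: P0=0, P1=3, P2=16, P3=2, P4=3, P5=7, P6=3
Average waiting = (0+3+16+2+3+7+3) / 7 = 34/7 = 4.86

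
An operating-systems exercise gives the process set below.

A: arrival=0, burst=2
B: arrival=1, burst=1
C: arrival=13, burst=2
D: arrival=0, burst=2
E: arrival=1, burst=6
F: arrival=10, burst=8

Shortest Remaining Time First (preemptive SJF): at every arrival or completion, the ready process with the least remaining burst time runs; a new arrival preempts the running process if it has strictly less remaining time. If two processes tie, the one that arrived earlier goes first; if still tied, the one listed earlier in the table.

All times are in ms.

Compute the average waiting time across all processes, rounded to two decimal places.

1.83

Gantt: | A 0-2 | B 2-3 | D 3-5 | E 5-11 | F 11-13 | C 13-15 | F 15-21 |
Completion: A=2  B=3  C=15  D=5  E=11  F=21
Waiting times: A=0, B=1, C=0, D=3, E=4, F=3
Average waiting = (0+1+0+3+4+3) / 6 = 11/6 = 1.83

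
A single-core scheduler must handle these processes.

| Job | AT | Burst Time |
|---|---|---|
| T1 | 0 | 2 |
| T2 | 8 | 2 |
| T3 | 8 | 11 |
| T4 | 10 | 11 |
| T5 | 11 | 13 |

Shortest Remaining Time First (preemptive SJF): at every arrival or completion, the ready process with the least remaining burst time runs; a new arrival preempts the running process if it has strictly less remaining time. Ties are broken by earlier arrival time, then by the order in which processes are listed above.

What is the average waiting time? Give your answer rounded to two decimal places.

6.80

Timeline: | T1 0-2 | idle 2-8 | T2 8-10 | T3 10-21 | T4 21-32 | T5 32-45 |
Completion: T1=2  T2=10  T3=21  T4=32  T5=45
Waiting times: T1=0, T2=0, T3=2, T4=11, T5=21
Average waiting = (0+0+2+11+21) / 5 = 34/5 = 6.80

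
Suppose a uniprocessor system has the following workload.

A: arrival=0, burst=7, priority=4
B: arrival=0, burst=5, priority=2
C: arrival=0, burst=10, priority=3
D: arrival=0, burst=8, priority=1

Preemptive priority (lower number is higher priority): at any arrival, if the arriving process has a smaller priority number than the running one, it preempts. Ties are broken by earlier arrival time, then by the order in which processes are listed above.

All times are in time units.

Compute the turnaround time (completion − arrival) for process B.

13

Timeline: | D 0-8 | B 8-13 | C 13-23 | A 23-30 |
Completion: A=30  B=13  C=23  D=8
Turnaround (C−A): A=30  B=13  C=23  D=8
Turnaround(B) = completion − arrival = 13 − 0 = 13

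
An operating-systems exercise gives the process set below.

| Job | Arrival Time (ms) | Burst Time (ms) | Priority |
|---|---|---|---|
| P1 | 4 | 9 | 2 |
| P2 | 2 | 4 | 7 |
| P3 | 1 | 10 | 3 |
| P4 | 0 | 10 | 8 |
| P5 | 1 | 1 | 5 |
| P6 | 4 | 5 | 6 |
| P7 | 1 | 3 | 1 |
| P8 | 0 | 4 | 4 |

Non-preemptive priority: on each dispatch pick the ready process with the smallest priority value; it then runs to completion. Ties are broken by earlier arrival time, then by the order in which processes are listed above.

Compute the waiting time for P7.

3

Timeline: | P8 0-4 | P7 4-7 | P1 7-16 | P3 16-26 | P5 26-27 | P6 27-32 | P2 32-36 | P4 36-46 |
Completion: P1=16  P2=36  P3=26  P4=46  P5=27  P6=32  P7=7  P8=4
Waiting(P7) = turnaround − burst = 6 − 3 = 3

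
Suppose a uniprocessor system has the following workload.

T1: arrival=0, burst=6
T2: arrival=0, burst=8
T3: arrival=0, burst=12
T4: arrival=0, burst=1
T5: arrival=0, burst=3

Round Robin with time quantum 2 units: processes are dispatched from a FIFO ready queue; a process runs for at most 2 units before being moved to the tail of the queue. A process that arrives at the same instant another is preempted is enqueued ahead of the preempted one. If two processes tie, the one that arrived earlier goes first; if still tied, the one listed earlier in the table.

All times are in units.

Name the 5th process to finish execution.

T3

Timeline: | T1 0-2 | T2 2-4 | T3 4-6 | T4 6-7 | T5 7-9 | T1 9-11 | T2 11-13 | T3 13-15 | T5 15-16 | T1 16-18 | T2 18-20 | T3 20-22 | T2 22-24 | T3 24-30 |
Completion: T1=18  T2=24  T3=30  T4=7  T5=16
Turnaround (C−A): T1=18  T2=24  T3=30  T4=7  T5=16
Finish order: T4 → T5 → T1 → T2 → T3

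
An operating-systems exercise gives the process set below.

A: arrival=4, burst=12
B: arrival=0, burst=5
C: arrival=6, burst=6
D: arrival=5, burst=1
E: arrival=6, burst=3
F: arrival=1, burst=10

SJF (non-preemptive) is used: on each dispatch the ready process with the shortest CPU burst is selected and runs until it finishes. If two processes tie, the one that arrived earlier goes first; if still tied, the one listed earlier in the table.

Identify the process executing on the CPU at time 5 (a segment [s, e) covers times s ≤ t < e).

Gantt: | B 0-5 | D 5-6 | E 6-9 | C 9-15 | F 15-25 | A 25-37 |
Completion: A=37  B=5  C=15  D=6  E=9  F=25
Turnaround (C−A): A=33  B=5  C=9  D=1  E=3  F=24

D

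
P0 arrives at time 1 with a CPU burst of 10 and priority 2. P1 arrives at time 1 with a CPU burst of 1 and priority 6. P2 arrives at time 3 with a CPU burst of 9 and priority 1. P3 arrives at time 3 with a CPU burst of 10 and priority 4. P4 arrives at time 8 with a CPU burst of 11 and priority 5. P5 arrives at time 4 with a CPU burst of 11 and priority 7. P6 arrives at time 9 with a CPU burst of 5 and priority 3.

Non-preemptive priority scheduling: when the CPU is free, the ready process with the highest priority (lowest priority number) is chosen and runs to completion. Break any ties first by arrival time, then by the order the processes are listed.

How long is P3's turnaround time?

32

Schedule: | idle 0-1 | P0 1-11 | P2 11-20 | P6 20-25 | P3 25-35 | P4 35-46 | P1 46-47 | P5 47-58 |
Completion: P0=11  P1=47  P2=20  P3=35  P4=46  P5=58  P6=25
Turnaround(P3) = completion − arrival = 35 − 3 = 32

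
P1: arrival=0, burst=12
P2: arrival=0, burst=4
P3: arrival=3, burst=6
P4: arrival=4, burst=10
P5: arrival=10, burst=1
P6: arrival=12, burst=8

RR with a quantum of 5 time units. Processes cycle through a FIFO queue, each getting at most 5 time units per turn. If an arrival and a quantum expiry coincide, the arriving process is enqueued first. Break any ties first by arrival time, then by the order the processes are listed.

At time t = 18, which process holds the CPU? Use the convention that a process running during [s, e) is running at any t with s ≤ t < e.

Schedule: | P1 0-5 | P2 5-9 | P3 9-14 | P4 14-19 | P1 19-24 | P5 24-25 | P6 25-30 | P3 30-31 | P4 31-36 | P1 36-38 | P6 38-41 |
Completion: P1=38  P2=9  P3=31  P4=36  P5=25  P6=41
Turnaround (C−A): P1=38  P2=9  P3=28  P4=32  P5=15  P6=29

P4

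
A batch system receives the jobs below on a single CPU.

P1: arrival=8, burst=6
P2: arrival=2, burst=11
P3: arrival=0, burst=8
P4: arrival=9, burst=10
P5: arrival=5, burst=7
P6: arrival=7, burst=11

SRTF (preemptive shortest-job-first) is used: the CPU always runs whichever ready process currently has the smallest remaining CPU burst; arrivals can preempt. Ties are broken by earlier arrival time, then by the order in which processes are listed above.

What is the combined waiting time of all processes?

85

Schedule: | P3 0-8 | P1 8-14 | P5 14-21 | P4 21-31 | P2 31-42 | P6 42-53 |
Completion: P1=14  P2=42  P3=8  P4=31  P5=21  P6=53
Waiting = turnaround − burst: P1=0, P2=29, P3=0, P4=12, P5=9, P6=35
Total waiting = 0 + 29 + 0 + 12 + 9 + 35 = 85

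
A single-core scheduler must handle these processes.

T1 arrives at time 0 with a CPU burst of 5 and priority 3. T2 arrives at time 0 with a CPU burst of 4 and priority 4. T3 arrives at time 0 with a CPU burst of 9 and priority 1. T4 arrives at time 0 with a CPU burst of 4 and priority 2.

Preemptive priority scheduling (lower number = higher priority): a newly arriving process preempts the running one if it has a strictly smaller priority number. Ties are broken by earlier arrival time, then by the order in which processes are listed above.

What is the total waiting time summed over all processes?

40

Schedule: | T3 0-9 | T4 9-13 | T1 13-18 | T2 18-22 |
Completion: T1=18  T2=22  T3=9  T4=13
Waiting = turnaround − burst: T1=13, T2=18, T3=0, T4=9
Total waiting = 13 + 18 + 0 + 9 = 40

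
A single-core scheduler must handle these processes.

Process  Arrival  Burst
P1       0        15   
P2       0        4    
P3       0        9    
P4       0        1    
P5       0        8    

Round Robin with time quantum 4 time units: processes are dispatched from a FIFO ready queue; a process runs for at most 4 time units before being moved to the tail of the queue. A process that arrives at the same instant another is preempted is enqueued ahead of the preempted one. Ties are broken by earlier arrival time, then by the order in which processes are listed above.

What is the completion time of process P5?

Schedule: | P1 0-4 | P2 4-8 | P3 8-12 | P4 12-13 | P5 13-17 | P1 17-21 | P3 21-25 | P5 25-29 | P1 29-33 | P3 33-34 | P1 34-37 |
Completion: P1=37  P2=8  P3=34  P4=13  P5=29

29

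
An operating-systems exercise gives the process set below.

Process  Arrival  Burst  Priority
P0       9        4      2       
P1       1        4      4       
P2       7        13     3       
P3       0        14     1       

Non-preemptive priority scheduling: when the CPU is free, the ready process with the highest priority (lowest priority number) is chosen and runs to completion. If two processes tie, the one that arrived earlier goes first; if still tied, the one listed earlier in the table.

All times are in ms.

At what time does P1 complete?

35

Gantt: | P3 0-14 | P0 14-18 | P2 18-31 | P1 31-35 |
Completion: P0=18  P1=35  P2=31  P3=14
Turnaround (C−A): P0=9  P1=34  P2=24  P3=14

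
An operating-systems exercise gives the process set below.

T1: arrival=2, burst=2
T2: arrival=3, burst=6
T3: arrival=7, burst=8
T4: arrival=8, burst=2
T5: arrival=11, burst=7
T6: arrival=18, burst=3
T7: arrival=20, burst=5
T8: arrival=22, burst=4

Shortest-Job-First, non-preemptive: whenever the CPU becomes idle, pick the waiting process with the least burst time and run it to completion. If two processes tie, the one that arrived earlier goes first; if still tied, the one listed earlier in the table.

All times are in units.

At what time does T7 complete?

Timeline: | idle 0-2 | T1 2-4 | T2 4-10 | T4 10-12 | T5 12-19 | T6 19-22 | T8 22-26 | T7 26-31 | T3 31-39 |
Completion: T1=4  T2=10  T3=39  T4=12  T5=19  T6=22  T7=31  T8=26
Turnaround (C−A): T1=2  T2=7  T3=32  T4=4  T5=8  T6=4  T7=11  T8=4

31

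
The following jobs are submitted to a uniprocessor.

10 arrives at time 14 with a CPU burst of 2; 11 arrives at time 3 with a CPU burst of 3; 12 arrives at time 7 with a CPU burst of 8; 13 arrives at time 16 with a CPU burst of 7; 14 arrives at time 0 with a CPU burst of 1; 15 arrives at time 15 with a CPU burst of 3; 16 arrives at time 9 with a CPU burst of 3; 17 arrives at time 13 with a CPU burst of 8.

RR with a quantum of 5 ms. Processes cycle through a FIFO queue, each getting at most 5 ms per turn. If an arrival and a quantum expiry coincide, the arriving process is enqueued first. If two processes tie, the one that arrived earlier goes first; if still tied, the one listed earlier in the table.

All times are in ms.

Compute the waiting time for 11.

0

Schedule: | 14 0-1 | idle 1-3 | 11 3-6 | idle 6-7 | 12 7-12 | 16 12-15 | 12 15-18 | 17 18-23 | 10 23-25 | 15 25-28 | 13 28-33 | 17 33-36 | 13 36-38 |
Completion: 10=25  11=6  12=18  13=38  14=1  15=28  16=15  17=36
Turnaround (C−A): 10=11  11=3  12=11  13=22  14=1  15=13  16=6  17=23
Waiting(11) = turnaround − burst = 3 − 3 = 0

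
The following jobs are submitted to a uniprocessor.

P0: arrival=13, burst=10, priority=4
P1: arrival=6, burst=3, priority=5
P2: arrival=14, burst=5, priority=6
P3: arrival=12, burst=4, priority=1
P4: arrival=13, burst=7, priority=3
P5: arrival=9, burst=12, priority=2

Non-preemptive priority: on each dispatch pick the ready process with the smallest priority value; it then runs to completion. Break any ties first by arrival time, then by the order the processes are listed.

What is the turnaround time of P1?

3

Gantt: | idle 0-6 | P1 6-9 | P5 9-21 | P3 21-25 | P4 25-32 | P0 32-42 | P2 42-47 |
Completion: P0=42  P1=9  P2=47  P3=25  P4=32  P5=21
Turnaround(P1) = completion − arrival = 9 − 6 = 3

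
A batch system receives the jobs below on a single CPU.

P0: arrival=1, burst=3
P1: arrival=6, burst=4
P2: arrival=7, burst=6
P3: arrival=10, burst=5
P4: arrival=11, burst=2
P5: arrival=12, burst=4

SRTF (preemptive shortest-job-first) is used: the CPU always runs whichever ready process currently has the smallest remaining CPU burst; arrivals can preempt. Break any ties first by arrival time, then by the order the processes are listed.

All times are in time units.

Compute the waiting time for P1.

0

Gantt: | idle 0-1 | P0 1-4 | idle 4-6 | P1 6-10 | P3 10-11 | P4 11-13 | P3 13-17 | P5 17-21 | P2 21-27 |
Completion: P0=4  P1=10  P2=27  P3=17  P4=13  P5=21
Waiting(P1) = turnaround − burst = 4 − 4 = 0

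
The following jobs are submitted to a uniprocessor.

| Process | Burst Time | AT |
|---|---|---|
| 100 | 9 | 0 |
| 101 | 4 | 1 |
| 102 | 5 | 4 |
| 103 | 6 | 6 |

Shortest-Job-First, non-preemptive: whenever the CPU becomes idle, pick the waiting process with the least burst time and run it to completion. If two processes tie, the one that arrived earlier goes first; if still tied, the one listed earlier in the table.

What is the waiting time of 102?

9

Timeline: | 100 0-9 | 101 9-13 | 102 13-18 | 103 18-24 |
Completion: 100=9  101=13  102=18  103=24
Waiting(102) = turnaround − burst = 14 − 5 = 9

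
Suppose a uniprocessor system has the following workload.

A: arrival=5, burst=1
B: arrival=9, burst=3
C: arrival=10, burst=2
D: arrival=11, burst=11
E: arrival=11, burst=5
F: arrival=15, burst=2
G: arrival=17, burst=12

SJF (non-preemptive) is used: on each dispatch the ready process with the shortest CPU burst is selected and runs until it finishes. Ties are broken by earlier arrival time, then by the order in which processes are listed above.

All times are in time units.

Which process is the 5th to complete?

F

Timeline: | idle 0-5 | A 5-6 | idle 6-9 | B 9-12 | C 12-14 | E 14-19 | F 19-21 | D 21-32 | G 32-44 |
Completion: A=6  B=12  C=14  D=32  E=19  F=21  G=44
Finish order: A → B → C → E → F → D → G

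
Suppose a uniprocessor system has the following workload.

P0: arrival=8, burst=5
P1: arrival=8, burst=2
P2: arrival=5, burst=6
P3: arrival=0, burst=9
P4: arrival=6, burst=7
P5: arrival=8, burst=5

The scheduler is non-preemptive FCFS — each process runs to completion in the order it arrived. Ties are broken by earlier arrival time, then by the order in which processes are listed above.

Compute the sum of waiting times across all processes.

Schedule: | P3 0-9 | P2 9-15 | P4 15-22 | P0 22-27 | P1 27-29 | P5 29-34 |
Completion: P0=27  P1=29  P2=15  P3=9  P4=22  P5=34
Turnaround (C−A): P0=19  P1=21  P2=10  P3=9  P4=16  P5=26
Waiting = turnaround − burst: P0=14, P1=19, P2=4, P3=0, P4=9, P5=21
Total waiting = 14 + 19 + 4 + 0 + 9 + 21 = 67

67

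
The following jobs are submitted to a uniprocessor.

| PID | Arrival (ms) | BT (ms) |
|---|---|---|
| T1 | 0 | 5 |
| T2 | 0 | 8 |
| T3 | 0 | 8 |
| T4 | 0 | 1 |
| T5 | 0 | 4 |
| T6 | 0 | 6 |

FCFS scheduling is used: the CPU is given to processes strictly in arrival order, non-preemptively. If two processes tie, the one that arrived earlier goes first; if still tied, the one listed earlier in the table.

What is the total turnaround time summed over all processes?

Gantt: | T1 0-5 | T2 5-13 | T3 13-21 | T4 21-22 | T5 22-26 | T6 26-32 |
Completion: T1=5  T2=13  T3=21  T4=22  T5=26  T6=32
Turnaround (C−A): T1=5  T2=13  T3=21  T4=22  T5=26  T6=32
Turnaround = completion − arrival: T1=5, T2=13, T3=21, T4=22, T5=26, T6=32
Total turnaround = 5 + 13 + 21 + 22 + 26 + 32 = 119

119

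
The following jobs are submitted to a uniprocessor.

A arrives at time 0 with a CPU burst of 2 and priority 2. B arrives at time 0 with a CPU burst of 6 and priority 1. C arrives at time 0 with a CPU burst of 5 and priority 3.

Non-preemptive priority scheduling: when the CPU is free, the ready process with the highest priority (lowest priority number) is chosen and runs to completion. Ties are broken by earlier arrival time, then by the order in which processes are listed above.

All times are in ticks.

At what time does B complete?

6

Gantt: | B 0-6 | A 6-8 | C 8-13 |
Completion: A=8  B=6  C=13
Turnaround (C−A): A=8  B=6  C=13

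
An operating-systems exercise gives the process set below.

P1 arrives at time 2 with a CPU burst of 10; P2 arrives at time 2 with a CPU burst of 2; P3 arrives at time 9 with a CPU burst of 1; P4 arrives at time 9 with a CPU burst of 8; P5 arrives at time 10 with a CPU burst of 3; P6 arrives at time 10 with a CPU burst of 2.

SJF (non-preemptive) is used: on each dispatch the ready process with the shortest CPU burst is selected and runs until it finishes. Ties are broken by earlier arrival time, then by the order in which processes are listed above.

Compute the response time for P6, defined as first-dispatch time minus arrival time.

5

Schedule: | idle 0-2 | P2 2-4 | P1 4-14 | P3 14-15 | P6 15-17 | P5 17-20 | P4 20-28 |
Completion: P1=14  P2=4  P3=15  P4=28  P5=20  P6=17
Turnaround (C−A): P1=12  P2=2  P3=6  P4=19  P5=10  P6=7
Response(P6) = first start − arrival = 15 − 10 = 5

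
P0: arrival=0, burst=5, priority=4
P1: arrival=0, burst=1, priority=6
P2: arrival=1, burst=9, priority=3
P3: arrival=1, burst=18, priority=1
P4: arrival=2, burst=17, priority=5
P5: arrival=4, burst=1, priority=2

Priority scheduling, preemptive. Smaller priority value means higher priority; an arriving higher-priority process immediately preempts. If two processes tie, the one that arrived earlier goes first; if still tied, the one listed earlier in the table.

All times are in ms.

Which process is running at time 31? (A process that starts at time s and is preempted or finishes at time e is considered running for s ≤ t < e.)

Gantt: | P0 0-1 | P3 1-19 | P5 19-20 | P2 20-29 | P0 29-33 | P4 33-50 | P1 50-51 |
Completion: P0=33  P1=51  P2=29  P3=19  P4=50  P5=20
Turnaround (C−A): P0=33  P1=51  P2=28  P3=18  P4=48  P5=16

P0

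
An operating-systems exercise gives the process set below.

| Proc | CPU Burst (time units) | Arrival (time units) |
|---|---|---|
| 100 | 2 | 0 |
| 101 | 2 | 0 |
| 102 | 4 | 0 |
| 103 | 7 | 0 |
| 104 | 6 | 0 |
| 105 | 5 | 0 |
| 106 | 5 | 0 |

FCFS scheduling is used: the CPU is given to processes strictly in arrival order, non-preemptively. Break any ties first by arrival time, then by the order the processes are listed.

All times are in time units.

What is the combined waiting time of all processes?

76

Gantt: | 100 0-2 | 101 2-4 | 102 4-8 | 103 8-15 | 104 15-21 | 105 21-26 | 106 26-31 |
Completion: 100=2  101=4  102=8  103=15  104=21  105=26  106=31
Waiting = turnaround − burst: 100=0, 101=2, 102=4, 103=8, 104=15, 105=21, 106=26
Total waiting = 0 + 2 + 4 + 8 + 15 + 21 + 26 = 76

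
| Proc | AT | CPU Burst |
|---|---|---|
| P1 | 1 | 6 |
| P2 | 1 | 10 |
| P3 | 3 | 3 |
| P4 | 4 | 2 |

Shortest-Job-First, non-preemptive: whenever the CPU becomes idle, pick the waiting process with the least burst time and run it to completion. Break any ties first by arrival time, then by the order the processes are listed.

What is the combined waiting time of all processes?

Timeline: | idle 0-1 | P1 1-7 | P4 7-9 | P3 9-12 | P2 12-22 |
Completion: P1=7  P2=22  P3=12  P4=9
Waiting = turnaround − burst: P1=0, P2=11, P3=6, P4=3
Total waiting = 0 + 11 + 6 + 3 = 20

20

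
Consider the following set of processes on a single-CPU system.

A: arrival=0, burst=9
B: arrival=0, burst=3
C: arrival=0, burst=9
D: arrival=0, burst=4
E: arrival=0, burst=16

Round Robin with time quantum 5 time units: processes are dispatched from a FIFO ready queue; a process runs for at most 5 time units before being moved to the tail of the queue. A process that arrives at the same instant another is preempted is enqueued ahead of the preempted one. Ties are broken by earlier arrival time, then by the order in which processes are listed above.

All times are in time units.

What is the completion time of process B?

8

Gantt: | A 0-5 | B 5-8 | C 8-13 | D 13-17 | E 17-22 | A 22-26 | C 26-30 | E 30-41 |
Completion: A=26  B=8  C=30  D=17  E=41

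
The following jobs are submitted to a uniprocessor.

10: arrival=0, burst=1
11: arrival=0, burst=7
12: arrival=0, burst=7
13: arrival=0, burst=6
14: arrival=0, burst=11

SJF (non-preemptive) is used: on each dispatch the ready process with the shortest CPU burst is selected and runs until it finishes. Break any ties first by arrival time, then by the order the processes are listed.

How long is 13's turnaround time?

Schedule: | 10 0-1 | 13 1-7 | 11 7-14 | 12 14-21 | 14 21-32 |
Completion: 10=1  11=14  12=21  13=7  14=32
Turnaround (C−A): 10=1  11=14  12=21  13=7  14=32
Turnaround(13) = completion − arrival = 7 − 0 = 7

7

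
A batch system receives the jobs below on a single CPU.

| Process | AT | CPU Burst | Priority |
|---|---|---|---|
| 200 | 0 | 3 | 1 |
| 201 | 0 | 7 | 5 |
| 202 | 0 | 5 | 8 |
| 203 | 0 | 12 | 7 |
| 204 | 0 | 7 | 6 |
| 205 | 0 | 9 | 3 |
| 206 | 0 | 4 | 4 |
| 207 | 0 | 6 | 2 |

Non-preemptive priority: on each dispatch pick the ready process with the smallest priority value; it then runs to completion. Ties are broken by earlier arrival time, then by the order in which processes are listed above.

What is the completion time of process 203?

48

Timeline: | 200 0-3 | 207 3-9 | 205 9-18 | 206 18-22 | 201 22-29 | 204 29-36 | 203 36-48 | 202 48-53 |
Completion: 200=3  201=29  202=53  203=48  204=36  205=18  206=22  207=9
Turnaround (C−A): 200=3  201=29  202=53  203=48  204=36  205=18  206=22  207=9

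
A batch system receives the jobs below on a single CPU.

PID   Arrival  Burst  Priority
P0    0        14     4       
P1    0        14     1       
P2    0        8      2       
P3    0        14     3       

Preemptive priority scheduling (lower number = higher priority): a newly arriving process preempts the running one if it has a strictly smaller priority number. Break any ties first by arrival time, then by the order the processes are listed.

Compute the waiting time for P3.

22

Schedule: | P1 0-14 | P2 14-22 | P3 22-36 | P0 36-50 |
Completion: P0=50  P1=14  P2=22  P3=36
Turnaround (C−A): P0=50  P1=14  P2=22  P3=36
Waiting(P3) = turnaround − burst = 36 − 14 = 22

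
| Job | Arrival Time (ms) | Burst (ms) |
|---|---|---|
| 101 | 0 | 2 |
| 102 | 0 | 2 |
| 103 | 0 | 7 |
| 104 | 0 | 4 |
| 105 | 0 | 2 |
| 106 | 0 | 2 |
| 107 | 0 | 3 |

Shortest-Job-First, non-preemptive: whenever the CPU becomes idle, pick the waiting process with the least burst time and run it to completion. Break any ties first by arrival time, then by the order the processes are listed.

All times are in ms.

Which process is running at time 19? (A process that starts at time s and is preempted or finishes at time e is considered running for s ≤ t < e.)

103

Timeline: | 101 0-2 | 102 2-4 | 105 4-6 | 106 6-8 | 107 8-11 | 104 11-15 | 103 15-22 |
Completion: 101=2  102=4  103=22  104=15  105=6  106=8  107=11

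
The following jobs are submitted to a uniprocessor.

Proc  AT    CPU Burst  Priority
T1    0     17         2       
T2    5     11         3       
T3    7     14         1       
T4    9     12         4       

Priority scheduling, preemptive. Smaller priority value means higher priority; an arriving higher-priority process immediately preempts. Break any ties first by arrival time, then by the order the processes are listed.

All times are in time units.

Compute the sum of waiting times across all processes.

Gantt: | T1 0-7 | T3 7-21 | T1 21-31 | T2 31-42 | T4 42-54 |
Completion: T1=31  T2=42  T3=21  T4=54
Waiting = turnaround − burst: T1=14, T2=26, T3=0, T4=33
Total waiting = 14 + 26 + 0 + 33 = 73

73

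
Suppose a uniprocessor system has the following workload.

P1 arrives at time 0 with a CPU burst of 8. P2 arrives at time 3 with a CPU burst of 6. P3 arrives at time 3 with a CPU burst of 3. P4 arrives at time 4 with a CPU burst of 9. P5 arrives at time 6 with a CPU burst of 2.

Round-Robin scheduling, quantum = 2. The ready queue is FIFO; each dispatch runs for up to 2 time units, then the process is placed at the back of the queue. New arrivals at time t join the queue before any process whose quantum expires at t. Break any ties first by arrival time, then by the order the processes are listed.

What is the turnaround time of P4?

Timeline: | P1 0-4 | P2 4-6 | P3 6-8 | P4 8-10 | P1 10-12 | P5 12-14 | P2 14-16 | P3 16-17 | P4 17-19 | P1 19-21 | P2 21-23 | P4 23-28 |
Completion: P1=21  P2=23  P3=17  P4=28  P5=14
Turnaround (C−A): P1=21  P2=20  P3=14  P4=24  P5=8
Turnaround(P4) = completion − arrival = 28 − 4 = 24

24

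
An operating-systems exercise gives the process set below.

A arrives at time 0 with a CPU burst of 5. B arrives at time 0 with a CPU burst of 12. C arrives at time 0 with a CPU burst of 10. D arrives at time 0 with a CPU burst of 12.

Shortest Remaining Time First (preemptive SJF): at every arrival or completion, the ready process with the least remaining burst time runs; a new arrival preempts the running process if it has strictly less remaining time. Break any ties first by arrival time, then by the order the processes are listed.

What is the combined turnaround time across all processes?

86

Gantt: | A 0-5 | C 5-15 | B 15-27 | D 27-39 |
Completion: A=5  B=27  C=15  D=39
Turnaround = completion − arrival: A=5, B=27, C=15, D=39
Total turnaround = 5 + 27 + 15 + 39 = 86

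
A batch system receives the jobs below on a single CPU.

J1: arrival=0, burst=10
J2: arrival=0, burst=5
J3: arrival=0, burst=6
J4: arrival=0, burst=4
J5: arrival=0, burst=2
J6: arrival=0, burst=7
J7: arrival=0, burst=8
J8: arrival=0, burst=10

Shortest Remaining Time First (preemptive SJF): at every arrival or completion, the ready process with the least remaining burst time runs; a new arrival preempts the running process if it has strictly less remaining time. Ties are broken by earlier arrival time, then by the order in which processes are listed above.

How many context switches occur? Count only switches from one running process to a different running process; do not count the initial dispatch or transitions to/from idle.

Gantt: | J5 0-2 | J4 2-6 | J2 6-11 | J3 11-17 | J6 17-24 | J7 24-32 | J1 32-42 | J8 42-52 |
Completion: J1=42  J2=11  J3=17  J4=6  J5=2  J6=24  J7=32  J8=52

7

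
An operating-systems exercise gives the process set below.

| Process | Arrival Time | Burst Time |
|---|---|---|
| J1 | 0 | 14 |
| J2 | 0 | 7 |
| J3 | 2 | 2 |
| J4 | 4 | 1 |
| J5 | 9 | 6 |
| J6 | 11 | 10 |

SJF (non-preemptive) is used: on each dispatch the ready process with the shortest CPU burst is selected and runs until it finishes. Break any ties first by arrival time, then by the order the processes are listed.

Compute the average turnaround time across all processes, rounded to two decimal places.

Timeline: | J2 0-7 | J4 7-8 | J3 8-10 | J5 10-16 | J6 16-26 | J1 26-40 |
Completion: J1=40  J2=7  J3=10  J4=8  J5=16  J6=26
Turnaround times: J1=40, J2=7, J3=8, J4=4, J5=7, J6=15
Average turnaround = (40+7+8+4+7+15) / 6 = 81/6 = 13.50

13.50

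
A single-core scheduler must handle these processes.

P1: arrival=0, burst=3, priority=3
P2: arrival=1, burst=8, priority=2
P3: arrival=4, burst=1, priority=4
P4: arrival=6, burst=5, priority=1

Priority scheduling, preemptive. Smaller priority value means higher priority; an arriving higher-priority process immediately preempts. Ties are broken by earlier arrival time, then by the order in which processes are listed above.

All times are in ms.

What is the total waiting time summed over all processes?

30

Gantt: | P1 0-1 | P2 1-6 | P4 6-11 | P2 11-14 | P1 14-16 | P3 16-17 |
Completion: P1=16  P2=14  P3=17  P4=11
Waiting = turnaround − burst: P1=13, P2=5, P3=12, P4=0
Total waiting = 13 + 5 + 12 + 0 = 30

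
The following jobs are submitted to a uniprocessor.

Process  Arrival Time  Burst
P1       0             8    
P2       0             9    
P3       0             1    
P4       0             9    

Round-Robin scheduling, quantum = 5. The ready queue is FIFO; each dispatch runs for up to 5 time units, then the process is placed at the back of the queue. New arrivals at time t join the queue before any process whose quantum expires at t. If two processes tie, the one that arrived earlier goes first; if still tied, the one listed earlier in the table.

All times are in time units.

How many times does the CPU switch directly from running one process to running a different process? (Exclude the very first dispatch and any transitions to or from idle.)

Timeline: | P1 0-5 | P2 5-10 | P3 10-11 | P4 11-16 | P1 16-19 | P2 19-23 | P4 23-27 |
Completion: P1=19  P2=23  P3=11  P4=27
Turnaround (C−A): P1=19  P2=23  P3=11  P4=27

6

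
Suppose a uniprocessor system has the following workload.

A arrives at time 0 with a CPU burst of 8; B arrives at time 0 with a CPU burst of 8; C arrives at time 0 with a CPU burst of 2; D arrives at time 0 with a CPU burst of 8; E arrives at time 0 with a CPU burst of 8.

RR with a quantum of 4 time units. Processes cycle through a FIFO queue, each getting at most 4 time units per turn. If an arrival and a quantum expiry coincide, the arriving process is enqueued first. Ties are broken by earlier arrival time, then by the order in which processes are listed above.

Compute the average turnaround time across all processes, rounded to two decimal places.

24.40

Schedule: | A 0-4 | B 4-8 | C 8-10 | D 10-14 | E 14-18 | A 18-22 | B 22-26 | D 26-30 | E 30-34 |
Completion: A=22  B=26  C=10  D=30  E=34
Turnaround (C−A): A=22  B=26  C=10  D=30  E=34
Turnaround times: A=22, B=26, C=10, D=30, E=34
Average turnaround = (22+26+10+30+34) / 5 = 122/5 = 24.40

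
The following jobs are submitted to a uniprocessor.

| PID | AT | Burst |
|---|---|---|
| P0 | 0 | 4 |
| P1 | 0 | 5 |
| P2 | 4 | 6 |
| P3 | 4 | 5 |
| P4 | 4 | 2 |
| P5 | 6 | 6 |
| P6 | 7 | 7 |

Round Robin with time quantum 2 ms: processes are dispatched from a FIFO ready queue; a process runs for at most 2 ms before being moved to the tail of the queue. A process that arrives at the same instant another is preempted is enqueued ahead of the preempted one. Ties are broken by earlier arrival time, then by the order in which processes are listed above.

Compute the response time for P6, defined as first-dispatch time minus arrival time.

9

Gantt: | P0 0-2 | P1 2-4 | P0 4-6 | P2 6-8 | P3 8-10 | P4 10-12 | P1 12-14 | P5 14-16 | P6 16-18 | P2 18-20 | P3 20-22 | P1 22-23 | P5 23-25 | P6 25-27 | P2 27-29 | P3 29-30 | P5 30-32 | P6 32-35 |
Completion: P0=6  P1=23  P2=29  P3=30  P4=12  P5=32  P6=35
Turnaround (C−A): P0=6  P1=23  P2=25  P3=26  P4=8  P5=26  P6=28
Response(P6) = first start − arrival = 16 − 7 = 9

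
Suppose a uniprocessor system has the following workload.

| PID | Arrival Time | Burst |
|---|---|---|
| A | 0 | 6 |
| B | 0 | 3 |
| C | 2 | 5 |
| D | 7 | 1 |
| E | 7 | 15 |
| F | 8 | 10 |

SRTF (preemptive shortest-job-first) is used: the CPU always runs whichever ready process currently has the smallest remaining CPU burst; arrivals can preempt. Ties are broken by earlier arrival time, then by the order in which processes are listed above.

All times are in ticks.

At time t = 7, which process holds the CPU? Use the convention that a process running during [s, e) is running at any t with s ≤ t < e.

C

Schedule: | B 0-3 | C 3-8 | D 8-9 | A 9-15 | F 15-25 | E 25-40 |
Completion: A=15  B=3  C=8  D=9  E=40  F=25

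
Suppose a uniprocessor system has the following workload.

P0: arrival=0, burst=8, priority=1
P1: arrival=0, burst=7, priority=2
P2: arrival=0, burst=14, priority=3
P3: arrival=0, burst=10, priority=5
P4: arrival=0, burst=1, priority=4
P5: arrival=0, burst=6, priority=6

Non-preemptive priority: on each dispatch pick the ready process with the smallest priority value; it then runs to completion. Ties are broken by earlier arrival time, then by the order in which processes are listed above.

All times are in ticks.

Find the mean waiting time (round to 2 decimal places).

20.33

Schedule: | P0 0-8 | P1 8-15 | P2 15-29 | P4 29-30 | P3 30-40 | P5 40-46 |
Completion: P0=8  P1=15  P2=29  P3=40  P4=30  P5=46
Waiting times: P0=0, P1=8, P2=15, P3=30, P4=29, P5=40
Average waiting = (0+8+15+30+29+40) / 6 = 122/6 = 20.33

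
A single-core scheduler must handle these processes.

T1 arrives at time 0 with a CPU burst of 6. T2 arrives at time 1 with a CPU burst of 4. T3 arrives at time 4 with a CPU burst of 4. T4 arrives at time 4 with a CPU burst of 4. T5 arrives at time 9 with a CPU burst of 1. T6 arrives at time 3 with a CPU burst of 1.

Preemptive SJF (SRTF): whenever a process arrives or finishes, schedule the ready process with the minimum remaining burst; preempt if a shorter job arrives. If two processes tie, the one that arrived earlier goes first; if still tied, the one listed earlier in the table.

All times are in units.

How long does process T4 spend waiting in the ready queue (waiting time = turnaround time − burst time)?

7

Gantt: | T1 0-1 | T2 1-3 | T6 3-4 | T2 4-6 | T3 6-10 | T5 10-11 | T4 11-15 | T1 15-20 |
Completion: T1=20  T2=6  T3=10  T4=15  T5=11  T6=4
Turnaround (C−A): T1=20  T2=5  T3=6  T4=11  T5=2  T6=1
Waiting(T4) = turnaround − burst = 11 − 4 = 7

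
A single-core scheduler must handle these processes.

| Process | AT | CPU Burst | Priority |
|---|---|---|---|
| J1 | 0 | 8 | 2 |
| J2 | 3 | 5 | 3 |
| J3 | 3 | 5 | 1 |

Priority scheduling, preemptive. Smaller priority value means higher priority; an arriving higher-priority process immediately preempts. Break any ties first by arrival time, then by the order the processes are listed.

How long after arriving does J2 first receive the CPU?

10

Schedule: | J1 0-3 | J3 3-8 | J1 8-13 | J2 13-18 |
Completion: J1=13  J2=18  J3=8
Turnaround (C−A): J1=13  J2=15  J3=5
Response(J2) = first start − arrival = 13 − 3 = 10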